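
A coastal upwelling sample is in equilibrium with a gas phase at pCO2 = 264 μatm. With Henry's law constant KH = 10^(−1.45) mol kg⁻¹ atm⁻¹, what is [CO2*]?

KH = 10^(−1.45) = 3.548×10^-2 mol kg⁻¹ atm⁻¹
[CO2*] = KH · pCO2 = 3.548×10^-2 × 264×10^-6 atm = 9.37×10^-6 mol/kg

[CO2*] = 9.37 μmol/kg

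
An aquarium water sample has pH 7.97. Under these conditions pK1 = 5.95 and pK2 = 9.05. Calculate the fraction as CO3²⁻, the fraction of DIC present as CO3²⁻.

α₂ = 0.0761

α₂ = 1 / (1 + [H⁺]/K2 + [H⁺]²/(K1K2)) = 1 / (1 + 10^+1.08 + 10^-0.94)
   = 1 / (1 + 12.023 + 0.11482) = 1/13.137 = 0.07612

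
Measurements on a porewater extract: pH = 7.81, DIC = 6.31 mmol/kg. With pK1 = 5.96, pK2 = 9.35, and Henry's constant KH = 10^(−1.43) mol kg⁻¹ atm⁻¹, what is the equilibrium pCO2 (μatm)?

α₀ = 1 / (1 + K1/[H⁺] + K1K2/[H⁺]²) = 1 / (1 + 10^+1.85 + 10^+0.31)
   = 1 / (1 + 70.795 + 2.0417) = 1/73.836 = 0.01354
[CO2*] = α₀ × DIC = 0.01354 × 6.31 = 0.08546 mmol/kg
pCO2 = [CO2*]/KH = 8.546×10^-5 / 3.715×10^-2 = 2300 μatm

pCO2 = 2300 μatm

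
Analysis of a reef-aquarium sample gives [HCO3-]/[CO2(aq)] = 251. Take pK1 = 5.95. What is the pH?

pH = 8.35

From K1 = [H⁺][HCO3-]/[CO2(aq)]:  pH = pK1 + log₁₀([HCO3-]/[CO2(aq)])
log₁₀(251) = +2.400
pH = 5.95 + (+2.400) = 8.35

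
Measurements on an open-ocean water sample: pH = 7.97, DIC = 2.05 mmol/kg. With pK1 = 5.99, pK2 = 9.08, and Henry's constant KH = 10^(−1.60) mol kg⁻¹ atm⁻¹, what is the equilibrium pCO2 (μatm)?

pCO2 = 785 μatm

α₀ = 1 / (1 + K1/[H⁺] + K1K2/[H⁺]²) = 1 / (1 + 10^+1.98 + 10^+0.87)
   = 1 / (1 + 95.499 + 7.4131) = 1/103.91 = 0.009623
[CO2*] = α₀ × DIC = 0.009623 × 2.05 = 0.01973 mmol/kg = 19.73 μmol/kg
pCO2 = [CO2*]/KH = 1.973×10^-5 / 2.512×10^-2 = 785 μatm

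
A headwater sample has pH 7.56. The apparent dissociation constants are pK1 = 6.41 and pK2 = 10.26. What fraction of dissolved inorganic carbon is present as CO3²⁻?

α₂ = 0.00186

α₂ = 1 / (1 + [H⁺]/K2 + [H⁺]²/(K1K2)) = 1 / (1 + 10^+2.70 + 10^+1.55)
   = 1 / (1 + 501.19 + 35.481) = 1/537.67 = 0.001860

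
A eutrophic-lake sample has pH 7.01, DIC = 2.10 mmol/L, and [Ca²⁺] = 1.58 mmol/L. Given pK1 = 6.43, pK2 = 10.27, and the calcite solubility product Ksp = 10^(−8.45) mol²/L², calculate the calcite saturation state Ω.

α₂ = 1 / (1 + [H⁺]/K2 + [H⁺]²/(K1K2)) = 1 / (1 + 10^+3.26 + 10^+2.68)
   = 1 / (1 + 1819.7 + 478.63) = 1/2299.3 = 0.0004349
[CO3²⁻] = α₂ × DIC = 0.0004349 × 2.10 = 0.0009133 mmol/L = 0.9133 μmol/L
Ksp = 10^(−8.45) = 3.548×10^-9
Ω = [Ca²⁺][CO3²⁻]/Ksp = (1.58×10^-3)(9.133×10^-7) / 3.548×10^-9 = 0.407

Ω = 0.407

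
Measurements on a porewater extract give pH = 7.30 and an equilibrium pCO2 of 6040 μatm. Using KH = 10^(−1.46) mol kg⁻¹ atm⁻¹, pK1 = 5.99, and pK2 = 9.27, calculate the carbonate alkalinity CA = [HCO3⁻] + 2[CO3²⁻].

CA = 4.37 mmol/kg

[CO2*] = KH · pCO2 = 10^(−1.46) × 6040×10^-6 = 2.094×10^-4 mol/kg
α₀ = 1/(1 + K1/[H⁺] + K1K2/[H⁺]²) = 1/(1 + 10^+1.31 + 10^-0.66) = 0.04622
DIC = [CO2*]/α₀ = 2.094×10^-4 / 0.04622 = 4.531 mmol/kg
CA = (α₁ + 2α₂)·DIC = (0.9437 + 2×0.01011) × 4.531 = 4.37 mmol/kg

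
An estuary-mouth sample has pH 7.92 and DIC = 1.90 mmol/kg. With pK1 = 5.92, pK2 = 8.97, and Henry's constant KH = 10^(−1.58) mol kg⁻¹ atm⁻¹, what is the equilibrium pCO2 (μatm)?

pCO2 = 657 μatm

α₀ = 1 / (1 + K1/[H⁺] + K1K2/[H⁺]²) = 1 / (1 + 10^+2.00 + 10^+0.95)
   = 1 / (1 + 100.00 + 8.9125) = 1/109.91 = 0.009098
[CO2*] = α₀ × DIC = 0.009098 × 1.90 = 0.01729 mmol/kg = 17.29 μmol/kg
pCO2 = [CO2*]/KH = 1.729×10^-5 / 2.630×10^-2 = 657 μatm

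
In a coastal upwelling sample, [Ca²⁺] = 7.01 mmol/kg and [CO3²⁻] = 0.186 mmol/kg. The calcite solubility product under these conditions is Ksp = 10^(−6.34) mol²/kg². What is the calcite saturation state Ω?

Ω = 2.85

Ksp = 10^(−6.34) = 4.571×10^-7
Ω = [Ca²⁺][CO3²⁻]/Ksp = (7.01×10^-3)(0.186×10^-3) / 4.571×10^-7 = 2.85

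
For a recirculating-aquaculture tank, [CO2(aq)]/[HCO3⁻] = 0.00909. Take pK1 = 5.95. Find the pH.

From K1 = [H⁺][HCO3⁻]/[CO2(aq)]:  pH = pK1 − log₁₀([CO2(aq)]/[HCO3⁻])
log₁₀(0.00909) = -2.041
pH = 5.95 − (-2.041) = 7.99

pH = 7.99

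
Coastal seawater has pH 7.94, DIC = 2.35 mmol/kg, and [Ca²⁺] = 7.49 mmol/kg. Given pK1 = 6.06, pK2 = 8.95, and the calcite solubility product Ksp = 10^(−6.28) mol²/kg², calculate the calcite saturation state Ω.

α₂ = 1 / (1 + [H⁺]/K2 + [H⁺]²/(K1K2)) = 1 / (1 + 10^+1.01 + 10^-0.87)
   = 1 / (1 + 10.233 + 0.13490) = 1/11.368 = 0.08797
[CO3²⁻] = α₂ × DIC = 0.08797 × 2.35 = 0.2067 mmol/kg
Ksp = 10^(−6.28) = 5.248×10^-7
Ω = [Ca²⁺][CO3²⁻]/Ksp = (7.49×10^-3)(2.067×10^-4) / 5.248×10^-7 = 2.95

Ω = 2.95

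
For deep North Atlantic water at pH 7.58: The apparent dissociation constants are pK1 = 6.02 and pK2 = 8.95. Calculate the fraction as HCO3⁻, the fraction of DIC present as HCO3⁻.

α₁ = 0.934

α₁ = 1 / (1 + [H⁺]/K1 + K2/[H⁺]) = 1 / (1 + 10^-1.56 + 10^-1.37)
   = 1 / (1 + 0.027542 + 0.042658) = 1/1.0702 = 0.9344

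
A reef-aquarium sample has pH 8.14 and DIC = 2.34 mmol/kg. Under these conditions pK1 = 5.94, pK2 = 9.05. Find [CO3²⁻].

α₂ = 1 / (1 + [H⁺]/K2 + [H⁺]²/(K1K2)) = 1 / (1 + 10^+0.91 + 10^-1.29)
   = 1 / (1 + 8.1283 + 0.051286) = 1/9.1796 = 0.1089
[CO3²⁻] = α₂ × DIC = 0.1089 × 2.34 = 0.255 mmol/kg

[CO3²⁻] = 0.255 mmol/kg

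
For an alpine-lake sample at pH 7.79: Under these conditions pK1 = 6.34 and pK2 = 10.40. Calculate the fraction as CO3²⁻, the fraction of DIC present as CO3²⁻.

α₂ = 0.00236

α₂ = 1 / (1 + [H⁺]/K2 + [H⁺]²/(K1K2)) = 1 / (1 + 10^+2.61 + 10^+1.16)
   = 1 / (1 + 407.38 + 14.454) = 1/422.83 = 0.002365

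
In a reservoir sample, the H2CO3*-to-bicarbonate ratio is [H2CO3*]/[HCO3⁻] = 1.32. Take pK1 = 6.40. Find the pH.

From K1 = [H⁺][HCO3⁻]/[H2CO3*]:  pH = pK1 − log₁₀([H2CO3*]/[HCO3⁻])
log₁₀(1.32) = +0.121
pH = 6.40 − (+0.121) = 6.28

pH = 6.28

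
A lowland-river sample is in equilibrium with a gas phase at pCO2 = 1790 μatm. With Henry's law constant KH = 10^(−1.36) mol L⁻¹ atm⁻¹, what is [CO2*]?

[CO2*] = 78.1 μmol/L

KH = 10^(−1.36) = 4.365×10^-2 mol L⁻¹ atm⁻¹
[CO2*] = KH · pCO2 = 4.365×10^-2 × 1790×10^-6 atm = 7.81×10^-5 mol/L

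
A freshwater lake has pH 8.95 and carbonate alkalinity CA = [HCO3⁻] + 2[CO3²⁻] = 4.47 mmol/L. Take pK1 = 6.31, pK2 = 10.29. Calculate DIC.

CA = [HCO3⁻] + 2[CO3²⁻] = (α₁ + 2α₂)·DIC
At pH 8.95: [H⁺]/K1 = 10^-2.64 = 0.0022909, K2/[H⁺] = 10^-1.34 = 0.045709
α₁ = 1/(1 + 0.0022909 + 0.045709) = 1/1.0480 = 0.9542; α₂ = α₁·K2/[H⁺] = 0.04362
α₁ + 2α₂ = 1.0414
DIC = CA / (α₁ + 2α₂) = 4.47 / 1.0414 = 4.29 mmol/L

DIC = 4.29 mmol/L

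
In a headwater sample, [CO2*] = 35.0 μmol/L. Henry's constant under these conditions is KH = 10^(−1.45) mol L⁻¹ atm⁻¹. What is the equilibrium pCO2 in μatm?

pCO2 = 986 μatm

KH = 10^(−1.45) = 3.548×10^-2 mol L⁻¹ atm⁻¹
pCO2 = [CO2*]/KH = 35.0×10^-6 / 3.548×10^-2 = 9.86×10^-4 atm = 986 μatm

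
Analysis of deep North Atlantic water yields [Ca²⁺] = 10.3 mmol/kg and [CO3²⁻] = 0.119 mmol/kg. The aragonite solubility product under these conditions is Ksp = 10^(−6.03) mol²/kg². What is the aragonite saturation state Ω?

Ksp = 10^(−6.03) = 9.333×10^-7
Ω = [Ca²⁺][CO3²⁻]/Ksp = (10.3×10^-3)(0.119×10^-3) / 9.333×10^-7 = 1.31

Ω = 1.31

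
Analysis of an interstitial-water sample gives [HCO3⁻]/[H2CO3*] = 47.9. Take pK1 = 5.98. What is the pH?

From K1 = [H⁺][HCO3⁻]/[H2CO3*]:  pH = pK1 + log₁₀([HCO3⁻]/[H2CO3*])
log₁₀(47.9) = +1.680
pH = 5.98 + (+1.680) = 7.66

pH = 7.66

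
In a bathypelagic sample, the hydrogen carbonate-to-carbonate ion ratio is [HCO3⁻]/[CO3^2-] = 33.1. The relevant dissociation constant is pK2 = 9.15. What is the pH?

From K2 = [H⁺][CO3^2-]/[HCO3⁻]:  pH = pK2 − log₁₀([HCO3⁻]/[CO3^2-])
log₁₀(33.1) = +1.520
pH = 9.15 − (+1.520) = 7.63

pH = 7.63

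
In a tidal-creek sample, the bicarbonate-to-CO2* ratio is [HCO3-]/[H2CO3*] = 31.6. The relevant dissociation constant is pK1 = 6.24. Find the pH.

From K1 = [H⁺][HCO3-]/[H2CO3*]:  pH = pK1 + log₁₀([HCO3-]/[H2CO3*])
log₁₀(31.6) = +1.500
pH = 6.24 + (+1.500) = 7.74

pH = 7.74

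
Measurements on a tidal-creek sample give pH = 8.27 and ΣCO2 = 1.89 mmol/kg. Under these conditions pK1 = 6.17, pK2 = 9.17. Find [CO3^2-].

[CO3²⁻] = 0.210 mmol/kg

α₂ = 1 / (1 + [H⁺]/K2 + [H⁺]²/(K1K2)) = 1 / (1 + 10^+0.90 + 10^-1.20)
   = 1 / (1 + 7.9433 + 0.063096) = 1/9.0064 = 0.1110
[CO3²⁻] = α₂ × DIC = 0.1110 × 1.89 = 0.210 mmol/kg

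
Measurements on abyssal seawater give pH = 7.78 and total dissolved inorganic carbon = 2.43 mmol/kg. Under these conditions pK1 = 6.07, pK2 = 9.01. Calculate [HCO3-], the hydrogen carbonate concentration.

[HCO3⁻] = 2.25 mmol/kg

α₁ = 1 / (1 + [H⁺]/K1 + K2/[H⁺]) = 1 / (1 + 10^-1.71 + 10^-1.23)
   = 1 / (1 + 0.019498 + 0.058884) = 1/1.0784 = 0.9273
[HCO3⁻] = α₁ × DIC = 0.9273 × 2.43 = 2.25 mmol/kg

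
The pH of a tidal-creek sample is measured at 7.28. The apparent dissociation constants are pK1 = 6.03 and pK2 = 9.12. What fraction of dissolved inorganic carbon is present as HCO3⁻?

α₁ = 0.934

α₁ = 1 / (1 + [H⁺]/K1 + K2/[H⁺]) = 1 / (1 + 10^-1.25 + 10^-1.84)
   = 1 / (1 + 0.056234 + 0.014454) = 1/1.0707 = 0.9340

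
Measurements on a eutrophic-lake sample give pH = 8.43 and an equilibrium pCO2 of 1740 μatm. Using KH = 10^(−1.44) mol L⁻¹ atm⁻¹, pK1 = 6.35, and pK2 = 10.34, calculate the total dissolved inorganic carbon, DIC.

DIC = 7.75 mmol/L

[CO2*] = KH · pCO2 = 10^(−1.44) × 1740×10^-6 = 6.318×10^-5 mol/L
α₀ = 1/(1 + K1/[H⁺] + K1K2/[H⁺]²) = 1/(1 + 10^+2.08 + 10^+0.17) = 0.008150
DIC = [CO2*]/α₀ = 6.318×10^-5 / 0.008150 = 7.75 mmol/L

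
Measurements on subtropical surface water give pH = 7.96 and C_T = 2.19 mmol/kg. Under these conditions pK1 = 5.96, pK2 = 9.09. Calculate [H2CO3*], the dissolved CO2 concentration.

α₀ = 1 / (1 + K1/[H⁺] + K1K2/[H⁺]²) = 1 / (1 + 10^+2.00 + 10^+0.87)
   = 1 / (1 + 100.00 + 7.4131) = 1/108.41 = 0.009224
[CO2*] = α₀ × DIC = 0.009224 × 2.19 = 0.0202 mmol/kg

[CO2*] = 0.0202 mmol/kg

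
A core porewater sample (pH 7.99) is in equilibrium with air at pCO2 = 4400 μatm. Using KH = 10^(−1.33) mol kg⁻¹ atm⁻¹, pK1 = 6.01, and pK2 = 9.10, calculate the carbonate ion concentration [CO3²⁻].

[CO2*] = KH · pCO2 = 10^(−1.33) × 4400×10^-6 = 2.058×10^-4 mol/kg
α₀ = 1/(1 + K1/[H⁺] + K1K2/[H⁺]²) = 1/(1 + 10^+1.98 + 10^+0.87) = 0.009623
DIC = [CO2*]/α₀ = 2.058×10^-4 / 0.009623 = 21.39 mmol/kg
[CO3²⁻] = α₂·DIC; α₂ = 0.07134, so [CO3²⁻] = 0.07134 × 21.39 = 1.53 mmol/kg

[CO3²⁻] = 1.53 mmol/kg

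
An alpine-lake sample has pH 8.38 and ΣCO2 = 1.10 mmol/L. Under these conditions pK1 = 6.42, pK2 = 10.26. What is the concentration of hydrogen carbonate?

[HCO3⁻] = 1.07 mmol/L

α₁ = 1 / (1 + [H⁺]/K1 + K2/[H⁺]) = 1 / (1 + 10^-1.96 + 10^-1.88)
   = 1 / (1 + 0.010965 + 0.013183) = 1/1.0241 = 0.9764
[HCO3⁻] = α₁ × DIC = 0.9764 × 1.10 = 1.07 mmol/L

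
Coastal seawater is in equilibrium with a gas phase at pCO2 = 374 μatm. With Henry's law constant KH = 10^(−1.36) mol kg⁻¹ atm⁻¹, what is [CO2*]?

[CO2*] = 16.3 μmol/kg

KH = 10^(−1.36) = 4.365×10^-2 mol kg⁻¹ atm⁻¹
[CO2*] = KH · pCO2 = 4.365×10^-2 × 374×10^-6 atm = 1.63×10^-5 mol/kg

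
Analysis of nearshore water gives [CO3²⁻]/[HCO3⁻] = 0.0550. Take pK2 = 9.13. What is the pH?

pH = 7.87

From K2 = [H⁺][CO3²⁻]/[HCO3⁻]:  pH = pK2 + log₁₀([CO3²⁻]/[HCO3⁻])
log₁₀(0.0550) = -1.260
pH = 9.13 + (-1.260) = 7.87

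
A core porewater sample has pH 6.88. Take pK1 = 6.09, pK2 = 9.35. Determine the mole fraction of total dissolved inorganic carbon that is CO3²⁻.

α₂ = 1 / (1 + [H⁺]/K2 + [H⁺]²/(K1K2)) = 1 / (1 + 10^+2.47 + 10^+1.68)
   = 1 / (1 + 295.12 + 47.863) = 1/343.98 = 0.002907

α₂ = 0.00291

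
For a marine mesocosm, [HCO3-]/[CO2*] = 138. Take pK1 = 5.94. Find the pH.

pH = 8.08

From K1 = [H⁺][HCO3-]/[CO2*]:  pH = pK1 + log₁₀([HCO3-]/[CO2*])
log₁₀(138) = +2.140
pH = 5.94 + (+2.140) = 8.08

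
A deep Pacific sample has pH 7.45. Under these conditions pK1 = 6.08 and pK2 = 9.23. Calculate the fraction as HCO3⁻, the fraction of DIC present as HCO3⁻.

α₁ = 0.944

α₁ = 1 / (1 + [H⁺]/K1 + K2/[H⁺]) = 1 / (1 + 10^-1.37 + 10^-1.78)
   = 1 / (1 + 0.042658 + 0.016596) = 1/1.0593 = 0.9441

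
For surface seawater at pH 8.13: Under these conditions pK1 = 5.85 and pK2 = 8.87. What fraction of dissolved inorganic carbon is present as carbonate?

α₂ = 0.153

α₂ = 1 / (1 + [H⁺]/K2 + [H⁺]²/(K1K2)) = 1 / (1 + 10^+0.74 + 10^-1.54)
   = 1 / (1 + 5.4954 + 0.028840) = 1/6.5242 = 0.1533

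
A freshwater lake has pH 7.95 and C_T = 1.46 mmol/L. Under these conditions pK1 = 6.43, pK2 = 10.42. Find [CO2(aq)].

α₀ = 1 / (1 + K1/[H⁺] + K1K2/[H⁺]²) = 1 / (1 + 10^+1.52 + 10^-0.95)
   = 1 / (1 + 33.113 + 0.11220) = 1/34.225 = 0.02922
[CO2*] = α₀ × DIC = 0.02922 × 1.46 = 0.0427 mmol/L

[CO2*] = 0.0427 mmol/L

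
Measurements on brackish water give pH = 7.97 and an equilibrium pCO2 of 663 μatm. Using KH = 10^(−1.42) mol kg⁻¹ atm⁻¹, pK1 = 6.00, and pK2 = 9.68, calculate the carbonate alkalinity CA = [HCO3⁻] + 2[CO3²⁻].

CA = 2.44 mmol/kg

[CO2*] = KH · pCO2 = 10^(−1.42) × 663×10^-6 = 2.521×10^-5 mol/kg
α₀ = 1/(1 + K1/[H⁺] + K1K2/[H⁺]²) = 1/(1 + 10^+1.97 + 10^+0.26) = 0.01040
DIC = [CO2*]/α₀ = 2.521×10^-5 / 0.01040 = 2.423 mmol/kg
CA = (α₁ + 2α₂)·DIC = (0.9707 + 2×0.01893) × 2.423 = 2.44 mmol/kg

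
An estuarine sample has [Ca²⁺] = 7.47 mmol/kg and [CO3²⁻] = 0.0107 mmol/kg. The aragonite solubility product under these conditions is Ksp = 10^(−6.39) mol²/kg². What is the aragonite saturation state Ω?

Ksp = 10^(−6.39) = 4.074×10^-7
Ω = [Ca²⁺][CO3²⁻]/Ksp = (7.47×10^-3)(0.0107×10^-3) / 4.074×10^-7 = 0.196

Ω = 0.196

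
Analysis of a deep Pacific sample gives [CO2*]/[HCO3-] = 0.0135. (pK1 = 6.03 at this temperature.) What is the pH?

From K1 = [H⁺][HCO3-]/[CO2*]:  pH = pK1 − log₁₀([CO2*]/[HCO3-])
log₁₀(0.0135) = -1.870
pH = 6.03 − (-1.870) = 7.90

pH = 7.90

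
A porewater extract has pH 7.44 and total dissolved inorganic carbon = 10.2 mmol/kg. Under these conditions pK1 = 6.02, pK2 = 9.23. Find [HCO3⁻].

[HCO3⁻] = 9.68 mmol/kg

α₁ = 1 / (1 + [H⁺]/K1 + K2/[H⁺]) = 1 / (1 + 10^-1.42 + 10^-1.79)
   = 1 / (1 + 0.038019 + 0.016218) = 1/1.0542 = 0.9486
[HCO3⁻] = α₁ × DIC = 0.9486 × 10.2 = 9.68 mmol/kg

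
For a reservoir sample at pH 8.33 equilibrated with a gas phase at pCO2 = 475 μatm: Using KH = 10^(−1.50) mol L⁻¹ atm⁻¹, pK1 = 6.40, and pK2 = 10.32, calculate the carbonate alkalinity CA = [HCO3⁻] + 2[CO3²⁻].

CA = 1.30 mmol/L

[CO2*] = KH · pCO2 = 10^(−1.50) × 475×10^-6 = 1.502×10^-5 mol/L
α₀ = 1/(1 + K1/[H⁺] + K1K2/[H⁺]²) = 1/(1 + 10^+1.93 + 10^-0.06) = 0.01150
DIC = [CO2*]/α₀ = 1.502×10^-5 / 0.01150 = 1.307 mmol/L
CA = (α₁ + 2α₂)·DIC = (0.9785 + 2×0.01001) × 1.307 = 1.30 mmol/L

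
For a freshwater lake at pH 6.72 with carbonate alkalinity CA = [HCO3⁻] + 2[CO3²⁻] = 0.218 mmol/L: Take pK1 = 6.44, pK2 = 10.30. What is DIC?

DIC = 0.332 mmol/L

CA = [HCO3⁻] + 2[CO3²⁻] = (α₁ + 2α₂)·DIC
At pH 6.72: [H⁺]/K1 = 10^-0.28 = 0.52481, K2/[H⁺] = 10^-3.58 = 0.00026303
α₁ = 1/(1 + 0.52481 + 0.00026303) = 1/1.5251 = 0.6557; α₂ = α₁·K2/[H⁺] = 0.0001725
α₁ + 2α₂ = 0.6561
DIC = CA / (α₁ + 2α₂) = 0.218 / 0.6561 = 0.332 mmol/L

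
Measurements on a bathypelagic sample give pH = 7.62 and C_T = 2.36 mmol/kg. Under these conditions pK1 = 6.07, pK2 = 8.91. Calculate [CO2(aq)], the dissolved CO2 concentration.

[CO2*] = 0.0616 mmol/kg

α₀ = 1 / (1 + K1/[H⁺] + K1K2/[H⁺]²) = 1 / (1 + 10^+1.55 + 10^+0.26)
   = 1 / (1 + 35.481 + 1.8197) = 1/38.301 = 0.02611
[CO2*] = α₀ × DIC = 0.02611 × 2.36 = 0.0616 mmol/kg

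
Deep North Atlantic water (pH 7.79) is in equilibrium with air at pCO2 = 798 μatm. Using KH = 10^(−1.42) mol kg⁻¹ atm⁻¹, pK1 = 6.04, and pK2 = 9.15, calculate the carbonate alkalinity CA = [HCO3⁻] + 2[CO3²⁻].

CA = 1.86 mmol/kg

[CO2*] = KH · pCO2 = 10^(−1.42) × 798×10^-6 = 3.034×10^-5 mol/kg
α₀ = 1/(1 + K1/[H⁺] + K1K2/[H⁺]²) = 1/(1 + 10^+1.75 + 10^+0.39) = 0.01675
DIC = [CO2*]/α₀ = 3.034×10^-5 / 0.01675 = 1.811 mmol/kg
CA = (α₁ + 2α₂)·DIC = (0.9421 + 2×0.04113) × 1.811 = 1.86 mmol/kg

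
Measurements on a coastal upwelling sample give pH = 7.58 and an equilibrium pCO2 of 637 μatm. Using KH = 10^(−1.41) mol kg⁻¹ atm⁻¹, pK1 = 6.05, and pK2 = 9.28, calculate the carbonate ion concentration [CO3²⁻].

[CO3²⁻] = 16.8 μmol/kg

[CO2*] = KH · pCO2 = 10^(−1.41) × 637×10^-6 = 2.478×10^-5 mol/kg
α₀ = 1/(1 + K1/[H⁺] + K1K2/[H⁺]²) = 1/(1 + 10^+1.53 + 10^-0.17) = 0.02812
DIC = [CO2*]/α₀ = 2.478×10^-5 / 0.02812 = 0.8813 mmol/kg
[CO3²⁻] = α₂·DIC; α₂ = 0.01901, so [CO3²⁻] = 0.01901 × 0.8813 = 0.0168 mmol/kg = 16.8 μmol/kg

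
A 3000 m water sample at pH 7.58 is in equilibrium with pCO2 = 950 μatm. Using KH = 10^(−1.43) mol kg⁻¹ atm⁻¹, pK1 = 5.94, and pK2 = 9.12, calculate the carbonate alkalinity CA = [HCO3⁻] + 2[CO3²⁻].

CA = 1.63 mmol/kg

[CO2*] = KH · pCO2 = 10^(−1.43) × 950×10^-6 = 3.530×10^-5 mol/kg
α₀ = 1/(1 + K1/[H⁺] + K1K2/[H⁺]²) = 1/(1 + 10^+1.64 + 10^+0.10) = 0.02178
DIC = [CO2*]/α₀ = 3.530×10^-5 / 0.02178 = 1.620 mmol/kg
CA = (α₁ + 2α₂)·DIC = (0.9508 + 2×0.02742) × 1.620 = 1.63 mmol/kg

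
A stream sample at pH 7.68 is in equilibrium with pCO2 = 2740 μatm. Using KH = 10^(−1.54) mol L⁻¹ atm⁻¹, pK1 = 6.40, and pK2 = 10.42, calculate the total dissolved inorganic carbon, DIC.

[CO2*] = KH · pCO2 = 10^(−1.54) × 2740×10^-6 = 7.902×10^-5 mol/L
α₀ = 1/(1 + K1/[H⁺] + K1K2/[H⁺]²) = 1/(1 + 10^+1.28 + 10^-1.46) = 0.04978
DIC = [CO2*]/α₀ = 7.902×10^-5 / 0.04978 = 1.59 mmol/L

DIC = 1.59 mmol/L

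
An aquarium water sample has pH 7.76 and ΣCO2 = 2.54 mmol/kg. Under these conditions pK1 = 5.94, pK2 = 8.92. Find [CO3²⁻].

α₂ = 1 / (1 + [H⁺]/K2 + [H⁺]²/(K1K2)) = 1 / (1 + 10^+1.16 + 10^-0.66)
   = 1 / (1 + 14.454 + 0.21878) = 1/15.673 = 0.06380
[CO3²⁻] = α₂ × DIC = 0.06380 × 2.54 = 0.162 mmol/kg

[CO3²⁻] = 0.162 mmol/kg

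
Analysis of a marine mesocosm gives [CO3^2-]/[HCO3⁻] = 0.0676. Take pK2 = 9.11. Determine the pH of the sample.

pH = 7.94

From K2 = [H⁺][CO3^2-]/[HCO3⁻]:  pH = pK2 + log₁₀([CO3^2-]/[HCO3⁻])
log₁₀(0.0676) = -1.170
pH = 9.11 + (-1.170) = 7.94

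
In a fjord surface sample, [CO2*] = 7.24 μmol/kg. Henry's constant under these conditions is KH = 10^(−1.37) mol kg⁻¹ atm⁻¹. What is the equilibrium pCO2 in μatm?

KH = 10^(−1.37) = 4.266×10^-2 mol kg⁻¹ atm⁻¹
pCO2 = [CO2*]/KH = 7.24×10^-6 / 4.266×10^-2 = 1.70×10^-4 atm = 170 μatm

pCO2 = 170 μatm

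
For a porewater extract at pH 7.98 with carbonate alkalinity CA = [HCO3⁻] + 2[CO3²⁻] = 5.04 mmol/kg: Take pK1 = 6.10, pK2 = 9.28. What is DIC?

CA = [HCO3⁻] + 2[CO3²⁻] = (α₁ + 2α₂)·DIC
At pH 7.98: [H⁺]/K1 = 10^-1.88 = 0.013183, K2/[H⁺] = 10^-1.30 = 0.050119
α₁ = 1/(1 + 0.013183 + 0.050119) = 1/1.0633 = 0.9405; α₂ = α₁·K2/[H⁺] = 0.04714
α₁ + 2α₂ = 1.0347
DIC = CA / (α₁ + 2α₂) = 5.04 / 1.0347 = 4.87 mmol/kg

DIC = 4.87 mmol/kg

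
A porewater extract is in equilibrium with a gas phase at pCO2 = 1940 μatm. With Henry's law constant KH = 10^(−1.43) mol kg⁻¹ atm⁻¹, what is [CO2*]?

[CO2*] = 72.1 μmol/kg

KH = 10^(−1.43) = 3.715×10^-2 mol kg⁻¹ atm⁻¹
[CO2*] = KH · pCO2 = 3.715×10^-2 × 1940×10^-6 atm = 7.21×10^-5 mol/kg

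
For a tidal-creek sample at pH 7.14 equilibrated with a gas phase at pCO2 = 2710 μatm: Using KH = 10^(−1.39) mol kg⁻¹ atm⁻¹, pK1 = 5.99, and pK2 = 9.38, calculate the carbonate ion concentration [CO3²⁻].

[CO3²⁻] = 8.97 μmol/kg

[CO2*] = KH · pCO2 = 10^(−1.39) × 2710×10^-6 = 1.104×10^-4 mol/kg
α₀ = 1/(1 + K1/[H⁺] + K1K2/[H⁺]²) = 1/(1 + 10^+1.15 + 10^-1.09) = 0.06576
DIC = [CO2*]/α₀ = 1.104×10^-4 / 0.06576 = 1.679 mmol/kg
[CO3²⁻] = α₂·DIC; α₂ = 0.005345, so [CO3²⁻] = 0.005345 × 1.679 = 0.00897 mmol/kg = 8.97 μmol/kg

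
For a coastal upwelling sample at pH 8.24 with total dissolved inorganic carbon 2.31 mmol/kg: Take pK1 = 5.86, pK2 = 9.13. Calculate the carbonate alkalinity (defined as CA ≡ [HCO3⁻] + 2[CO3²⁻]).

CA = [HCO3⁻] + 2[CO3²⁻] = (α₁ + 2α₂)·DIC
At pH 8.24: [H⁺]/K1 = 10^-2.38 = 0.0041687, K2/[H⁺] = 10^-0.89 = 0.12882
α₁ = 1/(1 + 0.0041687 + 0.12882) = 1/1.1330 = 0.8826; α₂ = α₁·K2/[H⁺] = 0.1137
α₁ + 2α₂ = 1.1100
CA = 1.1100 × 2.31 = 2.56 mmol/kg

CA = 2.56 mmol/kg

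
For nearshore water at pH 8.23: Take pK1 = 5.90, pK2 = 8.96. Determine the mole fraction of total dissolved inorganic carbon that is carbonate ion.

α₂ = 0.156

α₂ = 1 / (1 + [H⁺]/K2 + [H⁺]²/(K1K2)) = 1 / (1 + 10^+0.73 + 10^-1.60)
   = 1 / (1 + 5.3703 + 0.025119) = 1/6.3954 = 0.1564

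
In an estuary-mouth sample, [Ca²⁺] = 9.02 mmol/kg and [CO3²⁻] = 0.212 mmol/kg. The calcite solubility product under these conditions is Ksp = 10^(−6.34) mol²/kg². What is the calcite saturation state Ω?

Ω = 4.18

Ksp = 10^(−6.34) = 4.571×10^-7
Ω = [Ca²⁺][CO3²⁻]/Ksp = (9.02×10^-3)(0.212×10^-3) / 4.571×10^-7 = 4.18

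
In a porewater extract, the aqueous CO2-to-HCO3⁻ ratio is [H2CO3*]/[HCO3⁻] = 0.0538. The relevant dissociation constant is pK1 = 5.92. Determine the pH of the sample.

pH = 7.19

From K1 = [H⁺][HCO3⁻]/[H2CO3*]:  pH = pK1 − log₁₀([H2CO3*]/[HCO3⁻])
log₁₀(0.0538) = -1.269
pH = 5.92 − (-1.269) = 7.19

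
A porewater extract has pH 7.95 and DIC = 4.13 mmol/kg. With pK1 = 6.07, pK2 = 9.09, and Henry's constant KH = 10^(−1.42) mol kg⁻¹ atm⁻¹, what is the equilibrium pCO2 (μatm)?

pCO2 = 1320 μatm

α₀ = 1 / (1 + K1/[H⁺] + K1K2/[H⁺]²) = 1 / (1 + 10^+1.88 + 10^+0.74)
   = 1 / (1 + 75.858 + 5.4954) = 1/82.353 = 0.01214
[CO2*] = α₀ × DIC = 0.01214 × 4.13 = 0.05015 mmol/kg
pCO2 = [CO2*]/KH = 5.015×10^-5 / 3.802×10^-2 = 1320 μatm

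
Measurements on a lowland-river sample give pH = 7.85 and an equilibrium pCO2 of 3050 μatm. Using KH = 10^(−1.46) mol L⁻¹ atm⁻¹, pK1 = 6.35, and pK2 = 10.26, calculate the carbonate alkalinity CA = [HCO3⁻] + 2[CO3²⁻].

CA = 3.37 mmol/L

[CO2*] = KH · pCO2 = 10^(−1.46) × 3050×10^-6 = 1.058×10^-4 mol/L
α₀ = 1/(1 + K1/[H⁺] + K1K2/[H⁺]²) = 1/(1 + 10^+1.50 + 10^-0.91) = 0.03054
DIC = [CO2*]/α₀ = 1.058×10^-4 / 0.03054 = 3.463 mmol/L
CA = (α₁ + 2α₂)·DIC = (0.9657 + 2×0.003757) × 3.463 = 3.37 mmol/L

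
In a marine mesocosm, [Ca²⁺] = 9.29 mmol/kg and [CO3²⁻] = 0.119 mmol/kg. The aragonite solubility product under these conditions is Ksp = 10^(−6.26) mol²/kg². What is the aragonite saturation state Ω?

Ksp = 10^(−6.26) = 5.495×10^-7
Ω = [Ca²⁺][CO3²⁻]/Ksp = (9.29×10^-3)(0.119×10^-3) / 5.495×10^-7 = 2.01

Ω = 2.01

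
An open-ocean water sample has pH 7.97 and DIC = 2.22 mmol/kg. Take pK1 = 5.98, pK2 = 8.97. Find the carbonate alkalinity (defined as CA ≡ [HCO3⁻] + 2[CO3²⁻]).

CA = 2.40 mmol/kg

CA = [HCO3⁻] + 2[CO3²⁻] = (α₁ + 2α₂)·DIC
At pH 7.97: [H⁺]/K1 = 10^-1.99 = 0.010233, K2/[H⁺] = 10^-1.00 = 0.10000
α₁ = 1/(1 + 0.010233 + 0.10000) = 1/1.1102 = 0.9007; α₂ = α₁·K2/[H⁺] = 0.09007
α₁ + 2α₂ = 1.0809
CA = 1.0809 × 2.22 = 2.40 mmol/kg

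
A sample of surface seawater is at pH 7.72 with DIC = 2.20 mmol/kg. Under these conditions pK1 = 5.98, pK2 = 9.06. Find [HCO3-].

α₁ = 1 / (1 + [H⁺]/K1 + K2/[H⁺]) = 1 / (1 + 10^-1.74 + 10^-1.34)
   = 1 / (1 + 0.018197 + 0.045709) = 1/1.0639 = 0.9399
[HCO3⁻] = α₁ × DIC = 0.9399 × 2.20 = 2.07 mmol/kg

[HCO3⁻] = 2.07 mmol/kg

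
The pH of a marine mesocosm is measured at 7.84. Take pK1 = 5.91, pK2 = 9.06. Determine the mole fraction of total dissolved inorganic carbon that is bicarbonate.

α₁ = 1 / (1 + [H⁺]/K1 + K2/[H⁺]) = 1 / (1 + 10^-1.93 + 10^-1.22)
   = 1 / (1 + 0.011749 + 0.060256) = 1/1.0720 = 0.9328

α₁ = 0.933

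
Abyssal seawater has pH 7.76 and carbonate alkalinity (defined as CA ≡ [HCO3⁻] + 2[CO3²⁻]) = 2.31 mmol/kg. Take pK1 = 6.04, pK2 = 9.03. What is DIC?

DIC = 2.24 mmol/kg

CA = [HCO3⁻] + 2[CO3²⁻] = (α₁ + 2α₂)·DIC
At pH 7.76: [H⁺]/K1 = 10^-1.72 = 0.019055, K2/[H⁺] = 10^-1.27 = 0.053703
α₁ = 1/(1 + 0.019055 + 0.053703) = 1/1.0728 = 0.9322; α₂ = α₁·K2/[H⁺] = 0.05006
α₁ + 2α₂ = 1.0323
DIC = CA / (α₁ + 2α₂) = 2.31 / 1.0323 = 2.24 mmol/kg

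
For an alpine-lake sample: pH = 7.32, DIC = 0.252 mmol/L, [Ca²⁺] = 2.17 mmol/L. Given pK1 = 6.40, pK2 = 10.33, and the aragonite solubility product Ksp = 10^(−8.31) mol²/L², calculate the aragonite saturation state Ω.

Ω = 0.0973

α₂ = 1 / (1 + [H⁺]/K2 + [H⁺]²/(K1K2)) = 1 / (1 + 10^+3.01 + 10^+2.09)
   = 1 / (1 + 1023.3 + 123.03) = 1/1147.3 = 0.0008716
[CO3²⁻] = α₂ × DIC = 0.0008716 × 0.252 = 0.0002196 mmol/L = 0.2196 μmol/L
Ksp = 10^(−8.31) = 4.898×10^-9
Ω = [Ca²⁺][CO3²⁻]/Ksp = (2.17×10^-3)(2.196×10^-7) / 4.898×10^-9 = 0.0973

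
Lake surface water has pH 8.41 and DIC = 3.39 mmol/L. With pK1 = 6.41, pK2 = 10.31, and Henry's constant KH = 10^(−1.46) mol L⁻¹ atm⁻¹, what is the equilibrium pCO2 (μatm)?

α₀ = 1 / (1 + K1/[H⁺] + K1K2/[H⁺]²) = 1 / (1 + 10^+2.00 + 10^+0.10)
   = 1 / (1 + 100.00 + 1.2589) = 1/102.26 = 0.009779
[CO2*] = α₀ × DIC = 0.009779 × 3.39 = 0.03315 mmol/L
pCO2 = [CO2*]/KH = 3.315×10^-5 / 3.467×10^-2 = 956 μatm

pCO2 = 956 μatm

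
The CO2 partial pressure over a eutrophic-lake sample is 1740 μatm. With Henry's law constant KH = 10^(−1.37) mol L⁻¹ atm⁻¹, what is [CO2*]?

[CO2*] = 74.2 μmol/L

KH = 10^(−1.37) = 4.266×10^-2 mol L⁻¹ atm⁻¹
[CO2*] = KH · pCO2 = 4.266×10^-2 × 1740×10^-6 atm = 7.42×10^-5 mol/L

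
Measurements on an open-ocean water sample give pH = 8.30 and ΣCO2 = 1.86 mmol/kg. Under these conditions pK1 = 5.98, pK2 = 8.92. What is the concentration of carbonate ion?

α₂ = 1 / (1 + [H⁺]/K2 + [H⁺]²/(K1K2)) = 1 / (1 + 10^+0.62 + 10^-1.70)
   = 1 / (1 + 4.1687 + 0.019953) = 1/5.1886 = 0.1927
[CO3²⁻] = α₂ × DIC = 0.1927 × 1.86 = 0.358 mmol/kg

[CO3²⁻] = 0.358 mmol/kg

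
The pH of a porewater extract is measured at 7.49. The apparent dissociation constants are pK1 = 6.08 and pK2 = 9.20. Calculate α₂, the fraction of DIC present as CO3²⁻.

α₂ = 1 / (1 + [H⁺]/K2 + [H⁺]²/(K1K2)) = 1 / (1 + 10^+1.71 + 10^+0.30)
   = 1 / (1 + 51.286 + 1.9953) = 1/54.281 = 0.01842

α₂ = 0.0184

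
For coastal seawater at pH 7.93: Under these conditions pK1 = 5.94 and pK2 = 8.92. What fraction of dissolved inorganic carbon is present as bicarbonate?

α₁ = 1 / (1 + [H⁺]/K1 + K2/[H⁺]) = 1 / (1 + 10^-1.99 + 10^-0.99)
   = 1 / (1 + 0.010233 + 0.10233) = 1/1.1126 = 0.8988

α₁ = 0.899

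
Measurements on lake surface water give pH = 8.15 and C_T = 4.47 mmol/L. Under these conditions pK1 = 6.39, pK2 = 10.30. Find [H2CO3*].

α₀ = 1 / (1 + K1/[H⁺] + K1K2/[H⁺]²) = 1 / (1 + 10^+1.76 + 10^-0.39)
   = 1 / (1 + 57.544 + 0.40738) = 1/58.951 = 0.01696
[CO2*] = α₀ × DIC = 0.01696 × 4.47 = 0.0758 mmol/L

[CO2*] = 0.0758 mmol/L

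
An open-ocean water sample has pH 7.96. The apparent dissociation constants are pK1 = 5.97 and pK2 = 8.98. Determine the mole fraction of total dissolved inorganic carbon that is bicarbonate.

α₁ = 0.904

α₁ = 1 / (1 + [H⁺]/K1 + K2/[H⁺]) = 1 / (1 + 10^-1.99 + 10^-1.02)
   = 1 / (1 + 0.010233 + 0.095499) = 1/1.1057 = 0.9044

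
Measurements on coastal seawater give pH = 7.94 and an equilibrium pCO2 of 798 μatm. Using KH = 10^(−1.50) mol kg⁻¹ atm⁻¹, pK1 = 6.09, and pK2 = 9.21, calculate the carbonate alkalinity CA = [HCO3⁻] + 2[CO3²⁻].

CA = 1.98 mmol/kg

[CO2*] = KH · pCO2 = 10^(−1.50) × 798×10^-6 = 2.523×10^-5 mol/kg
α₀ = 1/(1 + K1/[H⁺] + K1K2/[H⁺]²) = 1/(1 + 10^+1.85 + 10^+0.58) = 0.01323
DIC = [CO2*]/α₀ = 2.523×10^-5 / 0.01323 = 1.908 mmol/kg
CA = (α₁ + 2α₂)·DIC = (0.9365 + 2×0.05029) × 1.908 = 1.98 mmol/kg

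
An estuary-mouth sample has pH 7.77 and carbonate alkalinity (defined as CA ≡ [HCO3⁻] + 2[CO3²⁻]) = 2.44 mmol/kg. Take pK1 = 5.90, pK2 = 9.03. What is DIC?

DIC = 2.35 mmol/kg

CA = [HCO3⁻] + 2[CO3²⁻] = (α₁ + 2α₂)·DIC
At pH 7.77: [H⁺]/K1 = 10^-1.87 = 0.013490, K2/[H⁺] = 10^-1.26 = 0.054954
α₁ = 1/(1 + 0.013490 + 0.054954) = 1/1.0684 = 0.9359; α₂ = α₁·K2/[H⁺] = 0.05143
α₁ + 2α₂ = 1.0388
DIC = CA / (α₁ + 2α₂) = 2.44 / 1.0388 = 2.35 mmol/kg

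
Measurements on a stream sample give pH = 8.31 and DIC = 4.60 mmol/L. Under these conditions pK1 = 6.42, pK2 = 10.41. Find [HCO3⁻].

[HCO3⁻] = 4.51 mmol/L

α₁ = 1 / (1 + [H⁺]/K1 + K2/[H⁺]) = 1 / (1 + 10^-1.89 + 10^-2.10)
   = 1 / (1 + 0.012882 + 0.0079433) = 1/1.0208 = 0.9796
[HCO3⁻] = α₁ × DIC = 0.9796 × 4.60 = 4.51 mmol/L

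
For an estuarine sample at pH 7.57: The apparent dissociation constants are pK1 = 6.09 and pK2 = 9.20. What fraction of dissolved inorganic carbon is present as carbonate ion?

α₂ = 1 / (1 + [H⁺]/K2 + [H⁺]²/(K1K2)) = 1 / (1 + 10^+1.63 + 10^+0.15)
   = 1 / (1 + 42.658 + 1.4125) = 1/45.070 = 0.02219

α₂ = 0.0222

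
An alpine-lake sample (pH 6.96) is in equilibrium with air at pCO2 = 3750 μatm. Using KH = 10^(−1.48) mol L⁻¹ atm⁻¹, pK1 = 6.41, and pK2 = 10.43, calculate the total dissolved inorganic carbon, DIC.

DIC = 0.565 mmol/L

[CO2*] = KH · pCO2 = 10^(−1.48) × 3750×10^-6 = 1.242×10^-4 mol/L
α₀ = 1/(1 + K1/[H⁺] + K1K2/[H⁺]²) = 1/(1 + 10^+0.55 + 10^-2.92) = 0.2198
DIC = [CO2*]/α₀ = 1.242×10^-4 / 0.2198 = 0.565 mmol/L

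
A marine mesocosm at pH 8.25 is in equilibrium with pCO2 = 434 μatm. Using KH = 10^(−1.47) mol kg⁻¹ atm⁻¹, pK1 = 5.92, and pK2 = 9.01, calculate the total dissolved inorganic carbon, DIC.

[CO2*] = KH · pCO2 = 10^(−1.47) × 434×10^-6 = 1.471×10^-5 mol/kg
α₀ = 1/(1 + K1/[H⁺] + K1K2/[H⁺]²) = 1/(1 + 10^+2.33 + 10^+1.57) = 0.003969
DIC = [CO2*]/α₀ = 1.471×10^-5 / 0.003969 = 3.71 mmol/kg

DIC = 3.71 mmol/kg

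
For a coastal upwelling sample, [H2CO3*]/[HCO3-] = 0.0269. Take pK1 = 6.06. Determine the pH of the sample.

From K1 = [H⁺][HCO3-]/[H2CO3*]:  pH = pK1 − log₁₀([H2CO3*]/[HCO3-])
log₁₀(0.0269) = -1.570
pH = 6.06 − (-1.570) = 7.63

pH = 7.63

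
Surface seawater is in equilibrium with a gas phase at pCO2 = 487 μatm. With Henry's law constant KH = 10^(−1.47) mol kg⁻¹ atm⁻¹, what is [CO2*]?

KH = 10^(−1.47) = 3.388×10^-2 mol kg⁻¹ atm⁻¹
[CO2*] = KH · pCO2 = 3.388×10^-2 × 487×10^-6 atm = 1.65×10^-5 mol/kg

[CO2*] = 16.5 μmol/kg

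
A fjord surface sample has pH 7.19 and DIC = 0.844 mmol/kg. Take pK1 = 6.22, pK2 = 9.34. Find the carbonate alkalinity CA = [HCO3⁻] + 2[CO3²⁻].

CA = 0.768 mmol/kg

CA = [HCO3⁻] + 2[CO3²⁻] = (α₁ + 2α₂)·DIC
At pH 7.19: [H⁺]/K1 = 10^-0.97 = 0.10715, K2/[H⁺] = 10^-2.15 = 0.0070795
α₁ = 1/(1 + 0.10715 + 0.0070795) = 1/1.1142 = 0.8975; α₂ = α₁·K2/[H⁺] = 0.006354
α₁ + 2α₂ = 0.9102
CA = 0.9102 × 0.844 = 0.768 mmol/kg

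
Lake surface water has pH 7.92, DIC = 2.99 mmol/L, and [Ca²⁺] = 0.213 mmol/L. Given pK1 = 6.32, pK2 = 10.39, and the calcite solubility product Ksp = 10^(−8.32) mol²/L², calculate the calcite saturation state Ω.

α₂ = 1 / (1 + [H⁺]/K2 + [H⁺]²/(K1K2)) = 1 / (1 + 10^+2.47 + 10^+0.87)
   = 1 / (1 + 295.12 + 7.4131) = 1/303.53 = 0.003295
[CO3²⁻] = α₂ × DIC = 0.003295 × 2.99 = 0.009851 mmol/L = 9.851 μmol/L
Ksp = 10^(−8.32) = 4.786×10^-9
Ω = [Ca²⁺][CO3²⁻]/Ksp = (0.213×10^-3)(9.851×10^-6) / 4.786×10^-9 = 0.438

Ω = 0.438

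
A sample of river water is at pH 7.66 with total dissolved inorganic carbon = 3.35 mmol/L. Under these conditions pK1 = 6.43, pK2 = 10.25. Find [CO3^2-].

[CO3²⁻] = 8.11 μmol/L

α₂ = 1 / (1 + [H⁺]/K2 + [H⁺]²/(K1K2)) = 1 / (1 + 10^+2.59 + 10^+1.36)
   = 1 / (1 + 389.05 + 22.909) = 1/412.95 = 0.002422
[CO3²⁻] = α₂ × DIC = 0.002422 × 3.35 = 0.00811 mmol/L = 8.11 μmol/L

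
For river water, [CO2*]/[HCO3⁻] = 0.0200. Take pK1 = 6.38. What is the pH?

From K1 = [H⁺][HCO3⁻]/[CO2*]:  pH = pK1 − log₁₀([CO2*]/[HCO3⁻])
log₁₀(0.0200) = -1.699
pH = 6.38 − (-1.699) = 8.08

pH = 8.08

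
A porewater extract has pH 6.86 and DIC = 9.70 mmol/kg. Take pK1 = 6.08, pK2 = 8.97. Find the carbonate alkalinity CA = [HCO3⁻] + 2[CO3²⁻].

CA = [HCO3⁻] + 2[CO3²⁻] = (α₁ + 2α₂)·DIC
At pH 6.86: [H⁺]/K1 = 10^-0.78 = 0.16596, K2/[H⁺] = 10^-2.11 = 0.0077625
α₁ = 1/(1 + 0.16596 + 0.0077625) = 1/1.1737 = 0.8520; α₂ = α₁·K2/[H⁺] = 0.006614
α₁ + 2α₂ = 0.8652
CA = 0.8652 × 9.70 = 8.39 mmol/kg

CA = 8.39 mmol/kg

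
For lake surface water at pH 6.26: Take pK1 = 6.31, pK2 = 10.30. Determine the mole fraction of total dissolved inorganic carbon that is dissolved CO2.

α₀ = 1 / (1 + K1/[H⁺] + K1K2/[H⁺]²) = 1 / (1 + 10^-0.05 + 10^-4.09)
   = 1 / (1 + 0.89125 + 8.1283×10^-5) = 1/1.8913 = 0.5287

α₀ = 0.529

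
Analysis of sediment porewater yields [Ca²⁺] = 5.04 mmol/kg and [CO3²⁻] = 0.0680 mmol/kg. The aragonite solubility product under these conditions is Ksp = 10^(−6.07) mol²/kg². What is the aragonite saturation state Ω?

Ω = 0.403

Ksp = 10^(−6.07) = 8.511×10^-7
Ω = [Ca²⁺][CO3²⁻]/Ksp = (5.04×10^-3)(0.0680×10^-3) / 8.511×10^-7 = 0.403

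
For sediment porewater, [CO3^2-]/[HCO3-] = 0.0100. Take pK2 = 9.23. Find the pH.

From K2 = [H⁺][CO3^2-]/[HCO3-]:  pH = pK2 + log₁₀([CO3^2-]/[HCO3-])
log₁₀(0.0100) = -2.000
pH = 9.23 + (-2.000) = 7.23

pH = 7.23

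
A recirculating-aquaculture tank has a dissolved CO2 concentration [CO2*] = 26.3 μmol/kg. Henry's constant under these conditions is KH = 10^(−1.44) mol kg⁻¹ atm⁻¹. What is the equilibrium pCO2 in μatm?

KH = 10^(−1.44) = 3.631×10^-2 mol kg⁻¹ atm⁻¹
pCO2 = [CO2*]/KH = 26.3×10^-6 / 3.631×10^-2 = 7.24×10^-4 atm = 724 μatm

pCO2 = 724 μatm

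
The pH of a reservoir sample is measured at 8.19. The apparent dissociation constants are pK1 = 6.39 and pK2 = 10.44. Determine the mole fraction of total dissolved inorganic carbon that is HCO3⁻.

α₁ = 0.979

α₁ = 1 / (1 + [H⁺]/K1 + K2/[H⁺]) = 1 / (1 + 10^-1.80 + 10^-2.25)
   = 1 / (1 + 0.015849 + 0.0056234) = 1/1.0215 = 0.9790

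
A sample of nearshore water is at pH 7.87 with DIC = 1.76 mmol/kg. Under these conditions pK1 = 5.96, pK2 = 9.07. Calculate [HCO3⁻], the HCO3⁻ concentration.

[HCO3⁻] = 1.64 mmol/kg

α₁ = 1 / (1 + [H⁺]/K1 + K2/[H⁺]) = 1 / (1 + 10^-1.91 + 10^-1.20)
   = 1 / (1 + 0.012303 + 0.063096) = 1/1.0754 = 0.9299
[HCO3⁻] = α₁ × DIC = 0.9299 × 1.76 = 1.64 mmol/kg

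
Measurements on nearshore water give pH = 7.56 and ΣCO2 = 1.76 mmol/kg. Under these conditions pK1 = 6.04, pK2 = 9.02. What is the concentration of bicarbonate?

α₁ = 1 / (1 + [H⁺]/K1 + K2/[H⁺]) = 1 / (1 + 10^-1.52 + 10^-1.46)
   = 1 / (1 + 0.030200 + 0.034674) = 1/1.0649 = 0.9391
[HCO3⁻] = α₁ × DIC = 0.9391 × 1.76 = 1.65 mmol/kg

[HCO3⁻] = 1.65 mmol/kg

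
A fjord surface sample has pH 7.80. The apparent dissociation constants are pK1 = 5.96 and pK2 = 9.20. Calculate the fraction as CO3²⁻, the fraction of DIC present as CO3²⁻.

α₂ = 0.0378

α₂ = 1 / (1 + [H⁺]/K2 + [H⁺]²/(K1K2)) = 1 / (1 + 10^+1.40 + 10^-0.44)
   = 1 / (1 + 25.119 + 0.36308) = 1/26.482 = 0.03776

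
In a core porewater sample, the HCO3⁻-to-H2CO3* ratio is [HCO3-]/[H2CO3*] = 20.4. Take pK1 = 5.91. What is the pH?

From K1 = [H⁺][HCO3-]/[H2CO3*]:  pH = pK1 + log₁₀([HCO3-]/[H2CO3*])
log₁₀(20.4) = +1.310
pH = 5.91 + (+1.310) = 7.22

pH = 7.22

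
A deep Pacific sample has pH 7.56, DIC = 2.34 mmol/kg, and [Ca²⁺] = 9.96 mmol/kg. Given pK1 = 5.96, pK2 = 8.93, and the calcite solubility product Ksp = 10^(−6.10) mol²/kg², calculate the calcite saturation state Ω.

α₂ = 1 / (1 + [H⁺]/K2 + [H⁺]²/(K1K2)) = 1 / (1 + 10^+1.37 + 10^-0.23)
   = 1 / (1 + 23.442 + 0.58884) = 1/25.031 = 0.03995
[CO3²⁻] = α₂ × DIC = 0.03995 × 2.34 = 0.09348 mmol/kg
Ksp = 10^(−6.10) = 7.943×10^-7
Ω = [Ca²⁺][CO3²⁻]/Ksp = (9.96×10^-3)(9.348×10^-5) / 7.943×10^-7 = 1.17

Ω = 1.17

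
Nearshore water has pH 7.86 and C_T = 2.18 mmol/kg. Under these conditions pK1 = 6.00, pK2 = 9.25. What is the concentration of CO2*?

α₀ = 1 / (1 + K1/[H⁺] + K1K2/[H⁺]²) = 1 / (1 + 10^+1.86 + 10^+0.47)
   = 1 / (1 + 72.444 + 2.9512) = 1/76.395 = 0.01309
[CO2*] = α₀ × DIC = 0.01309 × 2.18 = 0.0285 mmol/kg

[CO2*] = 0.0285 mmol/kg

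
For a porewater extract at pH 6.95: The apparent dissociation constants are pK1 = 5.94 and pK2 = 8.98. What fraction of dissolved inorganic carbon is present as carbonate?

α₂ = 0.00843

α₂ = 1 / (1 + [H⁺]/K2 + [H⁺]²/(K1K2)) = 1 / (1 + 10^+2.03 + 10^+1.02)
   = 1 / (1 + 107.15 + 10.471) = 1/118.62 = 0.008430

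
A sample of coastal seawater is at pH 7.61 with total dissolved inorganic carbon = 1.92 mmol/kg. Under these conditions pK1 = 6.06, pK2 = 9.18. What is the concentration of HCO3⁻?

α₁ = 1 / (1 + [H⁺]/K1 + K2/[H⁺]) = 1 / (1 + 10^-1.55 + 10^-1.57)
   = 1 / (1 + 0.028184 + 0.026915) = 1/1.0551 = 0.9478
[HCO3⁻] = α₁ × DIC = 0.9478 × 1.92 = 1.82 mmol/kg

[HCO3⁻] = 1.82 mmol/kg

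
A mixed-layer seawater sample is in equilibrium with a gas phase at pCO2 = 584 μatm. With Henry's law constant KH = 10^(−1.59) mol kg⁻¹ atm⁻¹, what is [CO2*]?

KH = 10^(−1.59) = 2.570×10^-2 mol kg⁻¹ atm⁻¹
[CO2*] = KH · pCO2 = 2.570×10^-2 × 584×10^-6 atm = 1.50×10^-5 mol/kg

[CO2*] = 15.0 μmol/kg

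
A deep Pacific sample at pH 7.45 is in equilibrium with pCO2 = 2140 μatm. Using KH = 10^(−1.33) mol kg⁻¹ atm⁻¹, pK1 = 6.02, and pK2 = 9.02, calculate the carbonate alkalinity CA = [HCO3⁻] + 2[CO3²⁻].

CA = 2.84 mmol/kg

[CO2*] = KH · pCO2 = 10^(−1.33) × 2140×10^-6 = 1.001×10^-4 mol/kg
α₀ = 1/(1 + K1/[H⁺] + K1K2/[H⁺]²) = 1/(1 + 10^+1.43 + 10^-0.14) = 0.03492
DIC = [CO2*]/α₀ = 1.001×10^-4 / 0.03492 = 2.867 mmol/kg
CA = (α₁ + 2α₂)·DIC = (0.9398 + 2×0.02529) × 2.867 = 2.84 mmol/kg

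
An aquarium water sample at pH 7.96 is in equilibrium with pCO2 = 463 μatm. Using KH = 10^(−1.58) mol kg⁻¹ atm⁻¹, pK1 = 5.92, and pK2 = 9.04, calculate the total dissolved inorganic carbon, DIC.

DIC = 1.46 mmol/kg

[CO2*] = KH · pCO2 = 10^(−1.58) × 463×10^-6 = 1.218×10^-5 mol/kg
α₀ = 1/(1 + K1/[H⁺] + K1K2/[H⁺]²) = 1/(1 + 10^+2.04 + 10^+0.96) = 0.008349
DIC = [CO2*]/α₀ = 1.218×10^-5 / 0.008349 = 1.46 mmol/kg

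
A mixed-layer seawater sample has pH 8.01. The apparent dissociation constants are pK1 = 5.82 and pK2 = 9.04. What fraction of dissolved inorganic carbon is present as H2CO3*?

α₀ = 1 / (1 + K1/[H⁺] + K1K2/[H⁺]²) = 1 / (1 + 10^+2.19 + 10^+1.16)
   = 1 / (1 + 154.88 + 14.454) = 1/170.34 = 0.005871

α₀ = 0.00587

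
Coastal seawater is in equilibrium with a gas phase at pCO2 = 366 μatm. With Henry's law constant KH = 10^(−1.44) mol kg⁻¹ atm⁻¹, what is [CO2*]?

[CO2*] = 13.3 μmol/kg

KH = 10^(−1.44) = 3.631×10^-2 mol kg⁻¹ atm⁻¹
[CO2*] = KH · pCO2 = 3.631×10^-2 × 366×10^-6 atm = 1.33×10^-5 mol/kg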